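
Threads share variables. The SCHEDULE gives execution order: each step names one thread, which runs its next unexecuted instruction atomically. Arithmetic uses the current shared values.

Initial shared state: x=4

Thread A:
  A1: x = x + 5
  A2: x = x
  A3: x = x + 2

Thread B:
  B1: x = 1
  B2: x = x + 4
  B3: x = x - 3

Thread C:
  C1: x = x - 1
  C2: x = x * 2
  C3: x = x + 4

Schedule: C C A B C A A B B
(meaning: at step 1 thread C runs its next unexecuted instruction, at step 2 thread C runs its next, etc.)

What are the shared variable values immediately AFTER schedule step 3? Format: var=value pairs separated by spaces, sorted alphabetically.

Step 1: thread C executes C1 (x = x - 1). Shared: x=3. PCs: A@0 B@0 C@1
Step 2: thread C executes C2 (x = x * 2). Shared: x=6. PCs: A@0 B@0 C@2
Step 3: thread A executes A1 (x = x + 5). Shared: x=11. PCs: A@1 B@0 C@2

Answer: x=11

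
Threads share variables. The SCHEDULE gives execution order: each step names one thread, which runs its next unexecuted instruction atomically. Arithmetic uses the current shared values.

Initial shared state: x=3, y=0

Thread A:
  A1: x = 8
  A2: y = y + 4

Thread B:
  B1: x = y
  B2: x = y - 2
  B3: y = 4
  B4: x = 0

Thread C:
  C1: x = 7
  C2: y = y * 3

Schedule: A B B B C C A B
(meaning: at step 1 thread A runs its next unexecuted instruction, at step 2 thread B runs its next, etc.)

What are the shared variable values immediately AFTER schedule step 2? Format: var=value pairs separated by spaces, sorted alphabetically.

Step 1: thread A executes A1 (x = 8). Shared: x=8 y=0. PCs: A@1 B@0 C@0
Step 2: thread B executes B1 (x = y). Shared: x=0 y=0. PCs: A@1 B@1 C@0

Answer: x=0 y=0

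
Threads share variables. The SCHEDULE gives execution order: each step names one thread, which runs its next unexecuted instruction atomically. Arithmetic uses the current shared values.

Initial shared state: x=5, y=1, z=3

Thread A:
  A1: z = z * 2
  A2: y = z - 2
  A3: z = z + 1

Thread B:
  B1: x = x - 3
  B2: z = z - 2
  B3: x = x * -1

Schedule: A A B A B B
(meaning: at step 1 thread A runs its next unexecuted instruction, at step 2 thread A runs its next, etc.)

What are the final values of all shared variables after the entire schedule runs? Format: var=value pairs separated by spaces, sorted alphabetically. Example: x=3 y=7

Step 1: thread A executes A1 (z = z * 2). Shared: x=5 y=1 z=6. PCs: A@1 B@0
Step 2: thread A executes A2 (y = z - 2). Shared: x=5 y=4 z=6. PCs: A@2 B@0
Step 3: thread B executes B1 (x = x - 3). Shared: x=2 y=4 z=6. PCs: A@2 B@1
Step 4: thread A executes A3 (z = z + 1). Shared: x=2 y=4 z=7. PCs: A@3 B@1
Step 5: thread B executes B2 (z = z - 2). Shared: x=2 y=4 z=5. PCs: A@3 B@2
Step 6: thread B executes B3 (x = x * -1). Shared: x=-2 y=4 z=5. PCs: A@3 B@3

Answer: x=-2 y=4 z=5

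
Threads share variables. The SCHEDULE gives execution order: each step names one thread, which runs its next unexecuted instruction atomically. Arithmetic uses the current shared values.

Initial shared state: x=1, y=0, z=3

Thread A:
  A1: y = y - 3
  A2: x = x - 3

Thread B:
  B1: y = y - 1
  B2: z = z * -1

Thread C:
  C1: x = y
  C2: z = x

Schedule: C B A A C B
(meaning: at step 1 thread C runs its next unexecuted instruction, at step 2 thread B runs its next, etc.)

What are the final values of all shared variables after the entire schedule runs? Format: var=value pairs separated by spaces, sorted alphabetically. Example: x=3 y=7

Step 1: thread C executes C1 (x = y). Shared: x=0 y=0 z=3. PCs: A@0 B@0 C@1
Step 2: thread B executes B1 (y = y - 1). Shared: x=0 y=-1 z=3. PCs: A@0 B@1 C@1
Step 3: thread A executes A1 (y = y - 3). Shared: x=0 y=-4 z=3. PCs: A@1 B@1 C@1
Step 4: thread A executes A2 (x = x - 3). Shared: x=-3 y=-4 z=3. PCs: A@2 B@1 C@1
Step 5: thread C executes C2 (z = x). Shared: x=-3 y=-4 z=-3. PCs: A@2 B@1 C@2
Step 6: thread B executes B2 (z = z * -1). Shared: x=-3 y=-4 z=3. PCs: A@2 B@2 C@2

Answer: x=-3 y=-4 z=3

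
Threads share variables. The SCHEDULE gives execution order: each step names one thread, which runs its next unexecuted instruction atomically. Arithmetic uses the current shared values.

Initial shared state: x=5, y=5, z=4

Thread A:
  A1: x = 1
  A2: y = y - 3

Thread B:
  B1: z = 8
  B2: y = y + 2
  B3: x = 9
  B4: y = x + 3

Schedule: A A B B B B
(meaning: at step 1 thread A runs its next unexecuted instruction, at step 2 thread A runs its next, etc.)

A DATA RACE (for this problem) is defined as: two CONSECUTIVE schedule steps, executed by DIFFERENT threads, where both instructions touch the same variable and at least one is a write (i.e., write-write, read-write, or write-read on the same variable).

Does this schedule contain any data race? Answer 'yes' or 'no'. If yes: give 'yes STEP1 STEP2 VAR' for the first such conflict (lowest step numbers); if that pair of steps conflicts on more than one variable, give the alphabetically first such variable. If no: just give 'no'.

Steps 1,2: same thread (A). No race.
Steps 2,3: A(r=y,w=y) vs B(r=-,w=z). No conflict.
Steps 3,4: same thread (B). No race.
Steps 4,5: same thread (B). No race.
Steps 5,6: same thread (B). No race.

Answer: no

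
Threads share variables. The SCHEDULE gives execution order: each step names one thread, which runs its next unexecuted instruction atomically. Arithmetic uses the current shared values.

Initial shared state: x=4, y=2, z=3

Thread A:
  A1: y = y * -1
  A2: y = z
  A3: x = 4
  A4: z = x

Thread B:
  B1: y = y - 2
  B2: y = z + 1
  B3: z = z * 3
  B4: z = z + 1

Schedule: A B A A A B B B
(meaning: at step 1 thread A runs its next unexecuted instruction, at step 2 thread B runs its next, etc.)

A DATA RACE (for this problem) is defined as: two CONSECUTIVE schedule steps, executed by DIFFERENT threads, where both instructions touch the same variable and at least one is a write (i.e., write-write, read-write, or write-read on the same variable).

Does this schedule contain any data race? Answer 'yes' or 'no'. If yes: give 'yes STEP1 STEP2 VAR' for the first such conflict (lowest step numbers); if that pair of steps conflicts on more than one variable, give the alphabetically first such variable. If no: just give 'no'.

Answer: yes 1 2 y

Derivation:
Steps 1,2: A(y = y * -1) vs B(y = y - 2). RACE on y (W-W).
Steps 2,3: B(y = y - 2) vs A(y = z). RACE on y (W-W).
Steps 3,4: same thread (A). No race.
Steps 4,5: same thread (A). No race.
Steps 5,6: A(z = x) vs B(y = z + 1). RACE on z (W-R).
Steps 6,7: same thread (B). No race.
Steps 7,8: same thread (B). No race.
First conflict at steps 1,2.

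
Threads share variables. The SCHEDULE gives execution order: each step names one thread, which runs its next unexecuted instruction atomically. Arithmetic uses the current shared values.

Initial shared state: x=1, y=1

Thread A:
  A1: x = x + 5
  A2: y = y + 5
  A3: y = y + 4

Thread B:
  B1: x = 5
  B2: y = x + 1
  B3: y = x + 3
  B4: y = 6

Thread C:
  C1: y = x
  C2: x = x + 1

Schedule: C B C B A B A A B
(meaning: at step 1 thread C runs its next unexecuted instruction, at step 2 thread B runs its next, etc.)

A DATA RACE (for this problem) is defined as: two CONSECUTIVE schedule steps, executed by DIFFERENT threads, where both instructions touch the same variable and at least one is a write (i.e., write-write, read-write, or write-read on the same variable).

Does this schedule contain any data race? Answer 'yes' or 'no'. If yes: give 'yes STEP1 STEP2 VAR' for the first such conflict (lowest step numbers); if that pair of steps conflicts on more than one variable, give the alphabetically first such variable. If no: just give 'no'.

Steps 1,2: C(y = x) vs B(x = 5). RACE on x (R-W).
Steps 2,3: B(x = 5) vs C(x = x + 1). RACE on x (W-W).
Steps 3,4: C(x = x + 1) vs B(y = x + 1). RACE on x (W-R).
Steps 4,5: B(y = x + 1) vs A(x = x + 5). RACE on x (R-W).
Steps 5,6: A(x = x + 5) vs B(y = x + 3). RACE on x (W-R).
Steps 6,7: B(y = x + 3) vs A(y = y + 5). RACE on y (W-W).
Steps 7,8: same thread (A). No race.
Steps 8,9: A(y = y + 4) vs B(y = 6). RACE on y (W-W).
First conflict at steps 1,2.

Answer: yes 1 2 x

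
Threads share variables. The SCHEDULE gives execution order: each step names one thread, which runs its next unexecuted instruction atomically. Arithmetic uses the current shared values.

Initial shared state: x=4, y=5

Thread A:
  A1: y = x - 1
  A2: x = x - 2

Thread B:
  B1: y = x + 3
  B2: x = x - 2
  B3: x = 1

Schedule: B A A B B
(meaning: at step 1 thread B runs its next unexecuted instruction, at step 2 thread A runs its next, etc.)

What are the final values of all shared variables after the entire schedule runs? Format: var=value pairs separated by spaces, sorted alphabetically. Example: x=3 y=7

Step 1: thread B executes B1 (y = x + 3). Shared: x=4 y=7. PCs: A@0 B@1
Step 2: thread A executes A1 (y = x - 1). Shared: x=4 y=3. PCs: A@1 B@1
Step 3: thread A executes A2 (x = x - 2). Shared: x=2 y=3. PCs: A@2 B@1
Step 4: thread B executes B2 (x = x - 2). Shared: x=0 y=3. PCs: A@2 B@2
Step 5: thread B executes B3 (x = 1). Shared: x=1 y=3. PCs: A@2 B@3

Answer: x=1 y=3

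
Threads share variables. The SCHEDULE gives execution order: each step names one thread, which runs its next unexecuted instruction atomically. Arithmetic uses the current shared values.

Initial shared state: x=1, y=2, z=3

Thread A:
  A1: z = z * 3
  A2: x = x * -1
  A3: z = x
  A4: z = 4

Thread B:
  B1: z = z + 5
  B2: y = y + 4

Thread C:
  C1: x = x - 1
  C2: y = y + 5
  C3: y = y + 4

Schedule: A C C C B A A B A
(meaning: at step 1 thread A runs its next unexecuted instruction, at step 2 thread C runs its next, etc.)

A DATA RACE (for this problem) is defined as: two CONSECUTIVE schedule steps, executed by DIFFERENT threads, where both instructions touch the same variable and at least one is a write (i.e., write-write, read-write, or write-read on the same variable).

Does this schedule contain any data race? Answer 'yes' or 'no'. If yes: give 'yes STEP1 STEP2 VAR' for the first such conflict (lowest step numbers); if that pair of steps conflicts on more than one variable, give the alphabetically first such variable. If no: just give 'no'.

Steps 1,2: A(r=z,w=z) vs C(r=x,w=x). No conflict.
Steps 2,3: same thread (C). No race.
Steps 3,4: same thread (C). No race.
Steps 4,5: C(r=y,w=y) vs B(r=z,w=z). No conflict.
Steps 5,6: B(r=z,w=z) vs A(r=x,w=x). No conflict.
Steps 6,7: same thread (A). No race.
Steps 7,8: A(r=x,w=z) vs B(r=y,w=y). No conflict.
Steps 8,9: B(r=y,w=y) vs A(r=-,w=z). No conflict.

Answer: no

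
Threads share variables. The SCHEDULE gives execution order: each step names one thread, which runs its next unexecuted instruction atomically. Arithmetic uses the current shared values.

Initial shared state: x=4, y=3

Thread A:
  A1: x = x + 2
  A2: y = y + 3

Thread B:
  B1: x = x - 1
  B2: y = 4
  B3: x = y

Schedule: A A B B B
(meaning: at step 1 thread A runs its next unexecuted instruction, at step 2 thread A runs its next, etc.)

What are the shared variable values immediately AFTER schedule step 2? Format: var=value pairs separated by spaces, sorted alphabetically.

Answer: x=6 y=6

Derivation:
Step 1: thread A executes A1 (x = x + 2). Shared: x=6 y=3. PCs: A@1 B@0
Step 2: thread A executes A2 (y = y + 3). Shared: x=6 y=6. PCs: A@2 B@0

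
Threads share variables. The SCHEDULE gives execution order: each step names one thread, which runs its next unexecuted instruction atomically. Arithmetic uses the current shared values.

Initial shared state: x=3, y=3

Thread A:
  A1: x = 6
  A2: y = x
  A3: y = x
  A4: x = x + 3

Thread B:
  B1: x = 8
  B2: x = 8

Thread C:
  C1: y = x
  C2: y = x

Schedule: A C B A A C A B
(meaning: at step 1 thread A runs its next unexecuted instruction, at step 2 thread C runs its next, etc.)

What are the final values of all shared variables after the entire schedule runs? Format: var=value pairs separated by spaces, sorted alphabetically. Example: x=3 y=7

Answer: x=8 y=8

Derivation:
Step 1: thread A executes A1 (x = 6). Shared: x=6 y=3. PCs: A@1 B@0 C@0
Step 2: thread C executes C1 (y = x). Shared: x=6 y=6. PCs: A@1 B@0 C@1
Step 3: thread B executes B1 (x = 8). Shared: x=8 y=6. PCs: A@1 B@1 C@1
Step 4: thread A executes A2 (y = x). Shared: x=8 y=8. PCs: A@2 B@1 C@1
Step 5: thread A executes A3 (y = x). Shared: x=8 y=8. PCs: A@3 B@1 C@1
Step 6: thread C executes C2 (y = x). Shared: x=8 y=8. PCs: A@3 B@1 C@2
Step 7: thread A executes A4 (x = x + 3). Shared: x=11 y=8. PCs: A@4 B@1 C@2
Step 8: thread B executes B2 (x = 8). Shared: x=8 y=8. PCs: A@4 B@2 C@2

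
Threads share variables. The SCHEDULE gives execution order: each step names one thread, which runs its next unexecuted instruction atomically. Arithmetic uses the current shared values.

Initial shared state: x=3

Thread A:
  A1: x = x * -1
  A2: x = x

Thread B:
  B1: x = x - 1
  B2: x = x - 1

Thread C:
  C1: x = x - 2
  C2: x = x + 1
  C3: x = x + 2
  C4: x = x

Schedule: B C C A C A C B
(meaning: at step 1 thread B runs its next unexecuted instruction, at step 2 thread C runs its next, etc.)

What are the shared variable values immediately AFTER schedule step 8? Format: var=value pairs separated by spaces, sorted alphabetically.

Step 1: thread B executes B1 (x = x - 1). Shared: x=2. PCs: A@0 B@1 C@0
Step 2: thread C executes C1 (x = x - 2). Shared: x=0. PCs: A@0 B@1 C@1
Step 3: thread C executes C2 (x = x + 1). Shared: x=1. PCs: A@0 B@1 C@2
Step 4: thread A executes A1 (x = x * -1). Shared: x=-1. PCs: A@1 B@1 C@2
Step 5: thread C executes C3 (x = x + 2). Shared: x=1. PCs: A@1 B@1 C@3
Step 6: thread A executes A2 (x = x). Shared: x=1. PCs: A@2 B@1 C@3
Step 7: thread C executes C4 (x = x). Shared: x=1. PCs: A@2 B@1 C@4
Step 8: thread B executes B2 (x = x - 1). Shared: x=0. PCs: A@2 B@2 C@4

Answer: x=0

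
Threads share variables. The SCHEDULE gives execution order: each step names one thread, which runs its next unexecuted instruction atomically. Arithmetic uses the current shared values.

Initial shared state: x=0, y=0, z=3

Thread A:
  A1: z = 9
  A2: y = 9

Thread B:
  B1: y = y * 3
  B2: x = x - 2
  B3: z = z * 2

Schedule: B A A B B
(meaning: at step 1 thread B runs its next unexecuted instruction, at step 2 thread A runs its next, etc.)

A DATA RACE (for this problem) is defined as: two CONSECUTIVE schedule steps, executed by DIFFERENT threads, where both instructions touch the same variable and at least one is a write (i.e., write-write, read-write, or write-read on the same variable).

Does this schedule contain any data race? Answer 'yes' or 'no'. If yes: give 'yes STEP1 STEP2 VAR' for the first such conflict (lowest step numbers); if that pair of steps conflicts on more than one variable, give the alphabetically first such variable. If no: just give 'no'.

Steps 1,2: B(r=y,w=y) vs A(r=-,w=z). No conflict.
Steps 2,3: same thread (A). No race.
Steps 3,4: A(r=-,w=y) vs B(r=x,w=x). No conflict.
Steps 4,5: same thread (B). No race.

Answer: no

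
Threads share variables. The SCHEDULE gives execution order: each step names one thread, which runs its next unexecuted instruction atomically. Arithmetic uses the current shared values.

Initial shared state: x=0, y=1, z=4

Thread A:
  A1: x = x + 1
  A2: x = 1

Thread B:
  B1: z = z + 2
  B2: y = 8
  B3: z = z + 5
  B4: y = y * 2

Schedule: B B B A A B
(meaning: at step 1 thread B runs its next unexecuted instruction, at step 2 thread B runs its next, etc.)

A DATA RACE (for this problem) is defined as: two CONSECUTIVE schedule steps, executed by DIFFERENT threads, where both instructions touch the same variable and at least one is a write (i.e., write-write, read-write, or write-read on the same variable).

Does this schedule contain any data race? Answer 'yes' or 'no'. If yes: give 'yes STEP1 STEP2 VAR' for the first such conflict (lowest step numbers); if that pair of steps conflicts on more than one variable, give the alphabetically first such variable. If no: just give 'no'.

Steps 1,2: same thread (B). No race.
Steps 2,3: same thread (B). No race.
Steps 3,4: B(r=z,w=z) vs A(r=x,w=x). No conflict.
Steps 4,5: same thread (A). No race.
Steps 5,6: A(r=-,w=x) vs B(r=y,w=y). No conflict.

Answer: no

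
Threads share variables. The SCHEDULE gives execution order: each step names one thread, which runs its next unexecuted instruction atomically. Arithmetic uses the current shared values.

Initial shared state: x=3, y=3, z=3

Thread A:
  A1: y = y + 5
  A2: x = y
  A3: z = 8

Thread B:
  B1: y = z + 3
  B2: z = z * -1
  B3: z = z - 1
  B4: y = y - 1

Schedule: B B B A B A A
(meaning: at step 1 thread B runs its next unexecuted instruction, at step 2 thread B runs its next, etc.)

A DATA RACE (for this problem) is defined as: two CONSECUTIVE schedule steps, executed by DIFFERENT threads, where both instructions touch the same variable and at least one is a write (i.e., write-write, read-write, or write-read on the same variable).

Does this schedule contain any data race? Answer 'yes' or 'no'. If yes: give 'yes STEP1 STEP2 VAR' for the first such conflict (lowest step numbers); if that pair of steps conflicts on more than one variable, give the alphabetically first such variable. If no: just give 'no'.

Steps 1,2: same thread (B). No race.
Steps 2,3: same thread (B). No race.
Steps 3,4: B(r=z,w=z) vs A(r=y,w=y). No conflict.
Steps 4,5: A(y = y + 5) vs B(y = y - 1). RACE on y (W-W).
Steps 5,6: B(y = y - 1) vs A(x = y). RACE on y (W-R).
Steps 6,7: same thread (A). No race.
First conflict at steps 4,5.

Answer: yes 4 5 y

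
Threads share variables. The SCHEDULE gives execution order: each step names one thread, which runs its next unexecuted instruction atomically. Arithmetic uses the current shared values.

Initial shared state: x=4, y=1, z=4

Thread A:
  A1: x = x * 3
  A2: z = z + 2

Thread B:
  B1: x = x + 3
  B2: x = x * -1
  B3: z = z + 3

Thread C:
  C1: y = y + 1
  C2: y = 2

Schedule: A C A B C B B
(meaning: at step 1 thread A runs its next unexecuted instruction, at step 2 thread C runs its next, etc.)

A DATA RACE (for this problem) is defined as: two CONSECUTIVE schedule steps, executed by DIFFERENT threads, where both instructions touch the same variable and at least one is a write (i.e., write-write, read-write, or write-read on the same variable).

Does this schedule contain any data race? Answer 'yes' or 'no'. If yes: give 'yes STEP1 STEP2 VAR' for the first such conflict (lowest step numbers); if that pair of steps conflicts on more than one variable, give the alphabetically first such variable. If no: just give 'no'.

Answer: no

Derivation:
Steps 1,2: A(r=x,w=x) vs C(r=y,w=y). No conflict.
Steps 2,3: C(r=y,w=y) vs A(r=z,w=z). No conflict.
Steps 3,4: A(r=z,w=z) vs B(r=x,w=x). No conflict.
Steps 4,5: B(r=x,w=x) vs C(r=-,w=y). No conflict.
Steps 5,6: C(r=-,w=y) vs B(r=x,w=x). No conflict.
Steps 6,7: same thread (B). No race.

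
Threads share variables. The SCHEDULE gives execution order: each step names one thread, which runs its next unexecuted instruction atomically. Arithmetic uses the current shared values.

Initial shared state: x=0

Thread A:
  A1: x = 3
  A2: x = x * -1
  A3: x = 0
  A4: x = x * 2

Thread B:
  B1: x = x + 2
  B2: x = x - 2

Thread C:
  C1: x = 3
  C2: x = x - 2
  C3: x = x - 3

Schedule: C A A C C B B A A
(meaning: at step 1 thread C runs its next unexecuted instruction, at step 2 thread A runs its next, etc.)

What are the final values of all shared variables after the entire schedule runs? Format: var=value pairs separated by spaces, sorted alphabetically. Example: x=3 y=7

Answer: x=0

Derivation:
Step 1: thread C executes C1 (x = 3). Shared: x=3. PCs: A@0 B@0 C@1
Step 2: thread A executes A1 (x = 3). Shared: x=3. PCs: A@1 B@0 C@1
Step 3: thread A executes A2 (x = x * -1). Shared: x=-3. PCs: A@2 B@0 C@1
Step 4: thread C executes C2 (x = x - 2). Shared: x=-5. PCs: A@2 B@0 C@2
Step 5: thread C executes C3 (x = x - 3). Shared: x=-8. PCs: A@2 B@0 C@3
Step 6: thread B executes B1 (x = x + 2). Shared: x=-6. PCs: A@2 B@1 C@3
Step 7: thread B executes B2 (x = x - 2). Shared: x=-8. PCs: A@2 B@2 C@3
Step 8: thread A executes A3 (x = 0). Shared: x=0. PCs: A@3 B@2 C@3
Step 9: thread A executes A4 (x = x * 2). Shared: x=0. PCs: A@4 B@2 C@3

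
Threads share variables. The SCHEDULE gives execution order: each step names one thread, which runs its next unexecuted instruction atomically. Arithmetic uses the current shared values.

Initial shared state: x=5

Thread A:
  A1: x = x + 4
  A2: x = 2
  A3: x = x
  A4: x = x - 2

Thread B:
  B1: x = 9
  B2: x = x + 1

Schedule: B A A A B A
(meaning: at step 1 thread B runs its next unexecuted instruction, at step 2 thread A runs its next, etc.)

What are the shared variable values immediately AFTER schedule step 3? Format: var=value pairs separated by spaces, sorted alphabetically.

Step 1: thread B executes B1 (x = 9). Shared: x=9. PCs: A@0 B@1
Step 2: thread A executes A1 (x = x + 4). Shared: x=13. PCs: A@1 B@1
Step 3: thread A executes A2 (x = 2). Shared: x=2. PCs: A@2 B@1

Answer: x=2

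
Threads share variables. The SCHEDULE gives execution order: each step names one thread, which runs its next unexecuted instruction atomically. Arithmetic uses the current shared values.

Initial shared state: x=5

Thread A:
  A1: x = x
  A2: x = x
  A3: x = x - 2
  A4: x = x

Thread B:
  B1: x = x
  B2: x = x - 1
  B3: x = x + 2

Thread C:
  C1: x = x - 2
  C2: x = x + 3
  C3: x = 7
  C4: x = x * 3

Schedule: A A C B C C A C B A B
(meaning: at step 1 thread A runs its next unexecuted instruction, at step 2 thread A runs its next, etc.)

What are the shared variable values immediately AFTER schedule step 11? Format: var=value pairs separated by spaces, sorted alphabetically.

Answer: x=16

Derivation:
Step 1: thread A executes A1 (x = x). Shared: x=5. PCs: A@1 B@0 C@0
Step 2: thread A executes A2 (x = x). Shared: x=5. PCs: A@2 B@0 C@0
Step 3: thread C executes C1 (x = x - 2). Shared: x=3. PCs: A@2 B@0 C@1
Step 4: thread B executes B1 (x = x). Shared: x=3. PCs: A@2 B@1 C@1
Step 5: thread C executes C2 (x = x + 3). Shared: x=6. PCs: A@2 B@1 C@2
Step 6: thread C executes C3 (x = 7). Shared: x=7. PCs: A@2 B@1 C@3
Step 7: thread A executes A3 (x = x - 2). Shared: x=5. PCs: A@3 B@1 C@3
Step 8: thread C executes C4 (x = x * 3). Shared: x=15. PCs: A@3 B@1 C@4
Step 9: thread B executes B2 (x = x - 1). Shared: x=14. PCs: A@3 B@2 C@4
Step 10: thread A executes A4 (x = x). Shared: x=14. PCs: A@4 B@2 C@4
Step 11: thread B executes B3 (x = x + 2). Shared: x=16. PCs: A@4 B@3 C@4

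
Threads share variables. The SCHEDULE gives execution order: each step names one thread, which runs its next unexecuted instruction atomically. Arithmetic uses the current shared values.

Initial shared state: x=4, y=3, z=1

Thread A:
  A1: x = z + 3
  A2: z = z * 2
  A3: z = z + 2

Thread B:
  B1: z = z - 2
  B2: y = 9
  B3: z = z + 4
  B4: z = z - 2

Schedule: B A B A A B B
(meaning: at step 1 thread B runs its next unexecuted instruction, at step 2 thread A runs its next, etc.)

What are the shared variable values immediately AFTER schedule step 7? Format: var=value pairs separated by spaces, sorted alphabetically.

Answer: x=2 y=9 z=2

Derivation:
Step 1: thread B executes B1 (z = z - 2). Shared: x=4 y=3 z=-1. PCs: A@0 B@1
Step 2: thread A executes A1 (x = z + 3). Shared: x=2 y=3 z=-1. PCs: A@1 B@1
Step 3: thread B executes B2 (y = 9). Shared: x=2 y=9 z=-1. PCs: A@1 B@2
Step 4: thread A executes A2 (z = z * 2). Shared: x=2 y=9 z=-2. PCs: A@2 B@2
Step 5: thread A executes A3 (z = z + 2). Shared: x=2 y=9 z=0. PCs: A@3 B@2
Step 6: thread B executes B3 (z = z + 4). Shared: x=2 y=9 z=4. PCs: A@3 B@3
Step 7: thread B executes B4 (z = z - 2). Shared: x=2 y=9 z=2. PCs: A@3 B@4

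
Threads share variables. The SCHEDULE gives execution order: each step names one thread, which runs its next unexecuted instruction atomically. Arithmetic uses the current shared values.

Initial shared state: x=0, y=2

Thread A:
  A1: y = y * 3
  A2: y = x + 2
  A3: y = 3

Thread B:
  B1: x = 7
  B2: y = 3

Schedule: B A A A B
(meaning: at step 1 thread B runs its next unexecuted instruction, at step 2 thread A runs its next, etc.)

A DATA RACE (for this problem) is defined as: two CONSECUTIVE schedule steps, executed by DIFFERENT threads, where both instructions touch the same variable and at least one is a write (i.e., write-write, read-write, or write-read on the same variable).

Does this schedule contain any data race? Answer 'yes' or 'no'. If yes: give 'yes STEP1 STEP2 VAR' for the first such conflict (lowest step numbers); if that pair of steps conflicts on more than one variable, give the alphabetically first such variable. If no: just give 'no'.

Steps 1,2: B(r=-,w=x) vs A(r=y,w=y). No conflict.
Steps 2,3: same thread (A). No race.
Steps 3,4: same thread (A). No race.
Steps 4,5: A(y = 3) vs B(y = 3). RACE on y (W-W).
First conflict at steps 4,5.

Answer: yes 4 5 y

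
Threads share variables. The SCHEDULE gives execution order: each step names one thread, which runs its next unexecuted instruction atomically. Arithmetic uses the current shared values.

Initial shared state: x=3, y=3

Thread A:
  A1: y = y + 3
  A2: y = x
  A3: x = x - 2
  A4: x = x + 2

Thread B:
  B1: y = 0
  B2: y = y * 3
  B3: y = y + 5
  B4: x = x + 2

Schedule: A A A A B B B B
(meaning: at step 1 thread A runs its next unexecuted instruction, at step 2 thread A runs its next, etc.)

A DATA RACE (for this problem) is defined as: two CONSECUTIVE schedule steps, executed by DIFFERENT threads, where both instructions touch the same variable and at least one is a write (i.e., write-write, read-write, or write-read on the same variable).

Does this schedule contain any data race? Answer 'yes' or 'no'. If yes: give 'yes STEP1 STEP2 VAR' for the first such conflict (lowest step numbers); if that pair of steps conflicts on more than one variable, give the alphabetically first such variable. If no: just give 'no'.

Steps 1,2: same thread (A). No race.
Steps 2,3: same thread (A). No race.
Steps 3,4: same thread (A). No race.
Steps 4,5: A(r=x,w=x) vs B(r=-,w=y). No conflict.
Steps 5,6: same thread (B). No race.
Steps 6,7: same thread (B). No race.
Steps 7,8: same thread (B). No race.

Answer: no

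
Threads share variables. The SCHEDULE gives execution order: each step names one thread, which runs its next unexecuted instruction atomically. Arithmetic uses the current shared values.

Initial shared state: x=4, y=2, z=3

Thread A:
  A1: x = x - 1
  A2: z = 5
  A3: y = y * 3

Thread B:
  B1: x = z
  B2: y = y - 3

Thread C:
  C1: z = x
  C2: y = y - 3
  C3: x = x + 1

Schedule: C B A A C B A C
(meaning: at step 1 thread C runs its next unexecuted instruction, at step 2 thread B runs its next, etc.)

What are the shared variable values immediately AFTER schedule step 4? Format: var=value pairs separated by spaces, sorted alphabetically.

Answer: x=3 y=2 z=5

Derivation:
Step 1: thread C executes C1 (z = x). Shared: x=4 y=2 z=4. PCs: A@0 B@0 C@1
Step 2: thread B executes B1 (x = z). Shared: x=4 y=2 z=4. PCs: A@0 B@1 C@1
Step 3: thread A executes A1 (x = x - 1). Shared: x=3 y=2 z=4. PCs: A@1 B@1 C@1
Step 4: thread A executes A2 (z = 5). Shared: x=3 y=2 z=5. PCs: A@2 B@1 C@1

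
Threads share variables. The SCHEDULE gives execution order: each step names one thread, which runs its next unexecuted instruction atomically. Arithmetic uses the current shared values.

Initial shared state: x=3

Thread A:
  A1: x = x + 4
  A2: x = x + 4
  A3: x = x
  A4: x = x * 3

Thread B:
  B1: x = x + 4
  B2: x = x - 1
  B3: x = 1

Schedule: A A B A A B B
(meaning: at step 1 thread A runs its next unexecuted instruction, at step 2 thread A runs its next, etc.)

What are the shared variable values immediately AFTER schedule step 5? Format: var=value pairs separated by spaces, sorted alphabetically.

Answer: x=45

Derivation:
Step 1: thread A executes A1 (x = x + 4). Shared: x=7. PCs: A@1 B@0
Step 2: thread A executes A2 (x = x + 4). Shared: x=11. PCs: A@2 B@0
Step 3: thread B executes B1 (x = x + 4). Shared: x=15. PCs: A@2 B@1
Step 4: thread A executes A3 (x = x). Shared: x=15. PCs: A@3 B@1
Step 5: thread A executes A4 (x = x * 3). Shared: x=45. PCs: A@4 B@1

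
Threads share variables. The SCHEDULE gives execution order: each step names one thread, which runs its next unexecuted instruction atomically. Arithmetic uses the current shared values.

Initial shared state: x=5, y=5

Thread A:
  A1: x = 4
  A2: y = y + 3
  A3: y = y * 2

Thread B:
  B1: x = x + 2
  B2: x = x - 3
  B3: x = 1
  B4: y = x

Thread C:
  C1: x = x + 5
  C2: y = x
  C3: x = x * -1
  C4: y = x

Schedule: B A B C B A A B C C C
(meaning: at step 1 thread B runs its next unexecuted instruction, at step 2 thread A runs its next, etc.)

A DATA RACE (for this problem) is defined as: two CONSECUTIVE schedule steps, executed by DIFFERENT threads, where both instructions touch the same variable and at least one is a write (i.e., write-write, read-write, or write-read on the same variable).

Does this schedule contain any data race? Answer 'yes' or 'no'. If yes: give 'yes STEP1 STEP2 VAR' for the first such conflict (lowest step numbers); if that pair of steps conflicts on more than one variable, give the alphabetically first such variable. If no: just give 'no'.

Answer: yes 1 2 x

Derivation:
Steps 1,2: B(x = x + 2) vs A(x = 4). RACE on x (W-W).
Steps 2,3: A(x = 4) vs B(x = x - 3). RACE on x (W-W).
Steps 3,4: B(x = x - 3) vs C(x = x + 5). RACE on x (W-W).
Steps 4,5: C(x = x + 5) vs B(x = 1). RACE on x (W-W).
Steps 5,6: B(r=-,w=x) vs A(r=y,w=y). No conflict.
Steps 6,7: same thread (A). No race.
Steps 7,8: A(y = y * 2) vs B(y = x). RACE on y (W-W).
Steps 8,9: B(y = x) vs C(y = x). RACE on y (W-W).
Steps 9,10: same thread (C). No race.
Steps 10,11: same thread (C). No race.
First conflict at steps 1,2.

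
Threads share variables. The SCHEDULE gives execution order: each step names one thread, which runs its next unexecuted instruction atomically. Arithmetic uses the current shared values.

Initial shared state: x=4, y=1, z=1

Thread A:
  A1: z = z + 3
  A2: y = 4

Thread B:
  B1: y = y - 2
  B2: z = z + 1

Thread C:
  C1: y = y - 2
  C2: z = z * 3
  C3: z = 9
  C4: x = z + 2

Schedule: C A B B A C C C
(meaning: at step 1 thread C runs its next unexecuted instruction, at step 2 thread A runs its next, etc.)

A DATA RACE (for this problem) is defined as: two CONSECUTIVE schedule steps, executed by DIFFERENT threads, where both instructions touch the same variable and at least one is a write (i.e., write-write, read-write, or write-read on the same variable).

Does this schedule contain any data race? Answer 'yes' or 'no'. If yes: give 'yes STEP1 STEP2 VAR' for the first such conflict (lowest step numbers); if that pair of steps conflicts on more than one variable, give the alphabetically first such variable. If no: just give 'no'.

Answer: no

Derivation:
Steps 1,2: C(r=y,w=y) vs A(r=z,w=z). No conflict.
Steps 2,3: A(r=z,w=z) vs B(r=y,w=y). No conflict.
Steps 3,4: same thread (B). No race.
Steps 4,5: B(r=z,w=z) vs A(r=-,w=y). No conflict.
Steps 5,6: A(r=-,w=y) vs C(r=z,w=z). No conflict.
Steps 6,7: same thread (C). No race.
Steps 7,8: same thread (C). No race.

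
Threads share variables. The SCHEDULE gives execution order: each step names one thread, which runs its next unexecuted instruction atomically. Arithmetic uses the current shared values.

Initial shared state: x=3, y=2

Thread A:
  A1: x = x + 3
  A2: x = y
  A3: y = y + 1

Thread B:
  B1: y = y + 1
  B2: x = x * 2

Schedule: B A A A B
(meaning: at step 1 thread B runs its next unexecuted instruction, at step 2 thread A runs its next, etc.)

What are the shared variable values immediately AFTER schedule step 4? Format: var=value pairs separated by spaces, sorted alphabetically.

Step 1: thread B executes B1 (y = y + 1). Shared: x=3 y=3. PCs: A@0 B@1
Step 2: thread A executes A1 (x = x + 3). Shared: x=6 y=3. PCs: A@1 B@1
Step 3: thread A executes A2 (x = y). Shared: x=3 y=3. PCs: A@2 B@1
Step 4: thread A executes A3 (y = y + 1). Shared: x=3 y=4. PCs: A@3 B@1

Answer: x=3 y=4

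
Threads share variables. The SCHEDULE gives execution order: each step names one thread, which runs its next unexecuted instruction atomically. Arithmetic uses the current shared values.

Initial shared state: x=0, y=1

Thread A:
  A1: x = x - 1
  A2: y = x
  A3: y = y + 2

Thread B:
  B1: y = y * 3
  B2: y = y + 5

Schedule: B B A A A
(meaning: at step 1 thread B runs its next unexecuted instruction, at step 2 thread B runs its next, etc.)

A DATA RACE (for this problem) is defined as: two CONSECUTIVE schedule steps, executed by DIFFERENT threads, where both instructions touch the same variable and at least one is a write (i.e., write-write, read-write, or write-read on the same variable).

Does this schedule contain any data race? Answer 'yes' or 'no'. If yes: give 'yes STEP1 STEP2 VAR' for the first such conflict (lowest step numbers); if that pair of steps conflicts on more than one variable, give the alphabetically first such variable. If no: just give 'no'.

Steps 1,2: same thread (B). No race.
Steps 2,3: B(r=y,w=y) vs A(r=x,w=x). No conflict.
Steps 3,4: same thread (A). No race.
Steps 4,5: same thread (A). No race.

Answer: no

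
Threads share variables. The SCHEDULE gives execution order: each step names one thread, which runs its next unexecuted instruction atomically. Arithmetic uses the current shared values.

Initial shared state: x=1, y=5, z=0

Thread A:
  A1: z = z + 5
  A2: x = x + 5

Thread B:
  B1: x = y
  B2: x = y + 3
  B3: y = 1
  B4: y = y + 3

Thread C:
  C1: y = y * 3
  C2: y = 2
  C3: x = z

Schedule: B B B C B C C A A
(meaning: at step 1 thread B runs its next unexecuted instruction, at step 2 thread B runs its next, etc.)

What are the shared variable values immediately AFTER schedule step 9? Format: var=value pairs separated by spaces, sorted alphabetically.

Step 1: thread B executes B1 (x = y). Shared: x=5 y=5 z=0. PCs: A@0 B@1 C@0
Step 2: thread B executes B2 (x = y + 3). Shared: x=8 y=5 z=0. PCs: A@0 B@2 C@0
Step 3: thread B executes B3 (y = 1). Shared: x=8 y=1 z=0. PCs: A@0 B@3 C@0
Step 4: thread C executes C1 (y = y * 3). Shared: x=8 y=3 z=0. PCs: A@0 B@3 C@1
Step 5: thread B executes B4 (y = y + 3). Shared: x=8 y=6 z=0. PCs: A@0 B@4 C@1
Step 6: thread C executes C2 (y = 2). Shared: x=8 y=2 z=0. PCs: A@0 B@4 C@2
Step 7: thread C executes C3 (x = z). Shared: x=0 y=2 z=0. PCs: A@0 B@4 C@3
Step 8: thread A executes A1 (z = z + 5). Shared: x=0 y=2 z=5. PCs: A@1 B@4 C@3
Step 9: thread A executes A2 (x = x + 5). Shared: x=5 y=2 z=5. PCs: A@2 B@4 C@3

Answer: x=5 y=2 z=5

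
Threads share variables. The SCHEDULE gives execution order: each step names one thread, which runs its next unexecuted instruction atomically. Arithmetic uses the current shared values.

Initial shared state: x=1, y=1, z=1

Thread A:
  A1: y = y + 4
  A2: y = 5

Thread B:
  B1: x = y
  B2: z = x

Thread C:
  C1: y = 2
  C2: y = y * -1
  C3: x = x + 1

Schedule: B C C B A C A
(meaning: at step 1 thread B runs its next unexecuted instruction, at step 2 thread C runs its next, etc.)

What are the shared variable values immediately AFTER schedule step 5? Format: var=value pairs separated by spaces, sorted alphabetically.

Step 1: thread B executes B1 (x = y). Shared: x=1 y=1 z=1. PCs: A@0 B@1 C@0
Step 2: thread C executes C1 (y = 2). Shared: x=1 y=2 z=1. PCs: A@0 B@1 C@1
Step 3: thread C executes C2 (y = y * -1). Shared: x=1 y=-2 z=1. PCs: A@0 B@1 C@2
Step 4: thread B executes B2 (z = x). Shared: x=1 y=-2 z=1. PCs: A@0 B@2 C@2
Step 5: thread A executes A1 (y = y + 4). Shared: x=1 y=2 z=1. PCs: A@1 B@2 C@2

Answer: x=1 y=2 z=1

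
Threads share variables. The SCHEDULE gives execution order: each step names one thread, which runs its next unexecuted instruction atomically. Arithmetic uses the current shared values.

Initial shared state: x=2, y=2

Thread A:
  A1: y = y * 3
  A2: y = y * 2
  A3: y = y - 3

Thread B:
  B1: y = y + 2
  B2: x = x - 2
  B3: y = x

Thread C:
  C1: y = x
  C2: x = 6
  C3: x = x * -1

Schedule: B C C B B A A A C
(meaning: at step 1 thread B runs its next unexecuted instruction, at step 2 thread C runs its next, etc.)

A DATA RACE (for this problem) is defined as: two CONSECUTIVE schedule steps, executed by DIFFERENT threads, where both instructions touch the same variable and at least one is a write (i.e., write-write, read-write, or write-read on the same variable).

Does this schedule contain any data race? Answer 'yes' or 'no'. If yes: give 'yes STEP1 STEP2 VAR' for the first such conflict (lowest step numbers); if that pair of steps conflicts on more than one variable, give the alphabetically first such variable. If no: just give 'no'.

Answer: yes 1 2 y

Derivation:
Steps 1,2: B(y = y + 2) vs C(y = x). RACE on y (W-W).
Steps 2,3: same thread (C). No race.
Steps 3,4: C(x = 6) vs B(x = x - 2). RACE on x (W-W).
Steps 4,5: same thread (B). No race.
Steps 5,6: B(y = x) vs A(y = y * 3). RACE on y (W-W).
Steps 6,7: same thread (A). No race.
Steps 7,8: same thread (A). No race.
Steps 8,9: A(r=y,w=y) vs C(r=x,w=x). No conflict.
First conflict at steps 1,2.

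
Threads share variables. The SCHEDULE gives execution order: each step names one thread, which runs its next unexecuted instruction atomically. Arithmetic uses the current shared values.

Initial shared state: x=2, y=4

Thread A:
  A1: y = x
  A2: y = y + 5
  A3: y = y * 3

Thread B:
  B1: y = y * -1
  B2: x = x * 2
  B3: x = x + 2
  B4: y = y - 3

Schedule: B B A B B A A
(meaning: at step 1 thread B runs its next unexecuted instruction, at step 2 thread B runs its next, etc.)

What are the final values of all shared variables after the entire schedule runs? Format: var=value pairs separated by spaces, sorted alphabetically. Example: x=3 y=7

Step 1: thread B executes B1 (y = y * -1). Shared: x=2 y=-4. PCs: A@0 B@1
Step 2: thread B executes B2 (x = x * 2). Shared: x=4 y=-4. PCs: A@0 B@2
Step 3: thread A executes A1 (y = x). Shared: x=4 y=4. PCs: A@1 B@2
Step 4: thread B executes B3 (x = x + 2). Shared: x=6 y=4. PCs: A@1 B@3
Step 5: thread B executes B4 (y = y - 3). Shared: x=6 y=1. PCs: A@1 B@4
Step 6: thread A executes A2 (y = y + 5). Shared: x=6 y=6. PCs: A@2 B@4
Step 7: thread A executes A3 (y = y * 3). Shared: x=6 y=18. PCs: A@3 B@4

Answer: x=6 y=18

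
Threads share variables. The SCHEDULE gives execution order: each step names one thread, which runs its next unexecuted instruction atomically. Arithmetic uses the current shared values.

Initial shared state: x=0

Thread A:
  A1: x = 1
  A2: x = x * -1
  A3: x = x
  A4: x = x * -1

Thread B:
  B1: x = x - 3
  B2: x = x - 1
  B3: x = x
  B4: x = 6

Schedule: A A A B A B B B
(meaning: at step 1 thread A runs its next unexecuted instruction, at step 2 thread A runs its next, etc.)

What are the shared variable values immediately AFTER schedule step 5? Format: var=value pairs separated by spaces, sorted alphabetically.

Answer: x=4

Derivation:
Step 1: thread A executes A1 (x = 1). Shared: x=1. PCs: A@1 B@0
Step 2: thread A executes A2 (x = x * -1). Shared: x=-1. PCs: A@2 B@0
Step 3: thread A executes A3 (x = x). Shared: x=-1. PCs: A@3 B@0
Step 4: thread B executes B1 (x = x - 3). Shared: x=-4. PCs: A@3 B@1
Step 5: thread A executes A4 (x = x * -1). Shared: x=4. PCs: A@4 B@1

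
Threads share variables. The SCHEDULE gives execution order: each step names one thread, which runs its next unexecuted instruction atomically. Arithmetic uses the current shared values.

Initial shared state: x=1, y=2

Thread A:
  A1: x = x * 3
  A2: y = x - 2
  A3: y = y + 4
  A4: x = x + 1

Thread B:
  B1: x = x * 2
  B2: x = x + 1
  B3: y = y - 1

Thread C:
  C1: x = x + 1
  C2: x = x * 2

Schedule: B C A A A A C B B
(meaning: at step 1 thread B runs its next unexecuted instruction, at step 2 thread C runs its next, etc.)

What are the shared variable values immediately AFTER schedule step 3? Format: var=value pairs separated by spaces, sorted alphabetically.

Answer: x=9 y=2

Derivation:
Step 1: thread B executes B1 (x = x * 2). Shared: x=2 y=2. PCs: A@0 B@1 C@0
Step 2: thread C executes C1 (x = x + 1). Shared: x=3 y=2. PCs: A@0 B@1 C@1
Step 3: thread A executes A1 (x = x * 3). Shared: x=9 y=2. PCs: A@1 B@1 C@1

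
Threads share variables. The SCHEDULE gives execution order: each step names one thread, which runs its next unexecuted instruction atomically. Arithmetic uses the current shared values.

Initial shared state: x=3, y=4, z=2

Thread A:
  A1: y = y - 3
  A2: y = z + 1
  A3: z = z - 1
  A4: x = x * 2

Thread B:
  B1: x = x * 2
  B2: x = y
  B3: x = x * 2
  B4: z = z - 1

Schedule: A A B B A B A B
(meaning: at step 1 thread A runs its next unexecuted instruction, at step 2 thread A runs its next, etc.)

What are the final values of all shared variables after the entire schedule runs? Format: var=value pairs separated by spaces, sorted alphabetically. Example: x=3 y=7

Step 1: thread A executes A1 (y = y - 3). Shared: x=3 y=1 z=2. PCs: A@1 B@0
Step 2: thread A executes A2 (y = z + 1). Shared: x=3 y=3 z=2. PCs: A@2 B@0
Step 3: thread B executes B1 (x = x * 2). Shared: x=6 y=3 z=2. PCs: A@2 B@1
Step 4: thread B executes B2 (x = y). Shared: x=3 y=3 z=2. PCs: A@2 B@2
Step 5: thread A executes A3 (z = z - 1). Shared: x=3 y=3 z=1. PCs: A@3 B@2
Step 6: thread B executes B3 (x = x * 2). Shared: x=6 y=3 z=1. PCs: A@3 B@3
Step 7: thread A executes A4 (x = x * 2). Shared: x=12 y=3 z=1. PCs: A@4 B@3
Step 8: thread B executes B4 (z = z - 1). Shared: x=12 y=3 z=0. PCs: A@4 B@4

Answer: x=12 y=3 z=0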